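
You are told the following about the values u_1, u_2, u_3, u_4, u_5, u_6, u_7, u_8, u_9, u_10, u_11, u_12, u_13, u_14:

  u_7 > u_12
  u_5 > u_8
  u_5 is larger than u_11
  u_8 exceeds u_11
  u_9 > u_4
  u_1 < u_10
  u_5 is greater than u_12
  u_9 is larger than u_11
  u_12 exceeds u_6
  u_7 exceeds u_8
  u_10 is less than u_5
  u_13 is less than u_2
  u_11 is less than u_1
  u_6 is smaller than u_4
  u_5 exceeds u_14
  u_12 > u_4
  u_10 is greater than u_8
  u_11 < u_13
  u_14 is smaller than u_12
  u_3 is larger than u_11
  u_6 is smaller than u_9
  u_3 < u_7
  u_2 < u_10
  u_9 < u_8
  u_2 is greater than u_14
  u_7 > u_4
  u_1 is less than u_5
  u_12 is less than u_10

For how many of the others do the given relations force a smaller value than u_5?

11

The elements the relations force below u_5 are u_11, u_1, u_13, u_6, u_4, u_9, u_14, u_2, u_8, u_12, u_10 — no chain reaches any other.
That is 11.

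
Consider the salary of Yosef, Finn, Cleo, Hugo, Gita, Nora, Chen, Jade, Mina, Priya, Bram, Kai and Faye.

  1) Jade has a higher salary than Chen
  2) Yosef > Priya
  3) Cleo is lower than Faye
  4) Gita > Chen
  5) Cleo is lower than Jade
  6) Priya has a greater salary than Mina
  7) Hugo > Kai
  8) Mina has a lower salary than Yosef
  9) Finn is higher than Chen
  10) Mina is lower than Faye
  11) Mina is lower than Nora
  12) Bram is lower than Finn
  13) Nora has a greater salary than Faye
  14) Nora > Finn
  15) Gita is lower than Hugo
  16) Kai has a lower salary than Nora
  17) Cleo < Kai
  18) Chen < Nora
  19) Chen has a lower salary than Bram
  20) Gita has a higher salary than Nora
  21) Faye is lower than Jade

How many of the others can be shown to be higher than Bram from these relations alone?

4

From Bram the given relations immediately reach Finn.
From those, Nora — 2 in total.
From those, Gita — 3 in total.
From those, Hugo — 4 in total.
Nothing else is reachable above Bram; 4 in all.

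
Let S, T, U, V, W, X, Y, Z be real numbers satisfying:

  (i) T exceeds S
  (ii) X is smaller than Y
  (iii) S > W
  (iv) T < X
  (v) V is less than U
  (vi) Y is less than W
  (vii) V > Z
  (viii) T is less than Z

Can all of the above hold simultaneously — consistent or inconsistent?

inconsistent

Chaining the given relations yields X < Y < W < S < T, so X < T. But one relation states T < X. These cannot both hold.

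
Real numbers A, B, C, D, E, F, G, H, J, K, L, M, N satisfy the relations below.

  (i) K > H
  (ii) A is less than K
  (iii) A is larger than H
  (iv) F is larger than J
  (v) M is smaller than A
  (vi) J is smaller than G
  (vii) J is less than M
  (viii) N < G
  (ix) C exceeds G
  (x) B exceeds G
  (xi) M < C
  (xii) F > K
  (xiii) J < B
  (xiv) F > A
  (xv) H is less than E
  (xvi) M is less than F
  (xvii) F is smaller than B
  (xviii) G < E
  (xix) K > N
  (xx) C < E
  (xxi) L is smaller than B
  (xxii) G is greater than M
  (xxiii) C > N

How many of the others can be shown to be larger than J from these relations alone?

8

The elements the relations force above J are M, A, K, G, F, C, E, B — no chain reaches any other.
That is 8.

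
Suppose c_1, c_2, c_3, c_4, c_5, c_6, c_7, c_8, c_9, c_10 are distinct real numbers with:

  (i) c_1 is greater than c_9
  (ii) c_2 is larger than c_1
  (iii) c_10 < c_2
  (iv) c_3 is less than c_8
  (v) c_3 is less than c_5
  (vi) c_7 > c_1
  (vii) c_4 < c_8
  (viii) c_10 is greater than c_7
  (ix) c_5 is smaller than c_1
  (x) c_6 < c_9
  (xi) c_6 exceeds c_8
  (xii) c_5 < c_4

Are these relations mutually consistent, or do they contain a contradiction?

consistent

The single ordering c_3 < c_5 < c_4 < c_8 < c_6 < c_9 < c_1 < c_7 < c_10 < c_2 satisfies every listed relation, so no contradiction arises.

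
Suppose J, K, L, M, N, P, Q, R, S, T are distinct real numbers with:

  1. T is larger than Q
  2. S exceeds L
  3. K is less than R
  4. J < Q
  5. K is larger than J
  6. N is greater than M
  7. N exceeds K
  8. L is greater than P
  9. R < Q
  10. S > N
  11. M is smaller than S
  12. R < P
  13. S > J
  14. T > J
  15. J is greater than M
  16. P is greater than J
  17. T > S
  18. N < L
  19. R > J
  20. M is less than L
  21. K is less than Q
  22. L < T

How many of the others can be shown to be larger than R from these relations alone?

The elements the relations force above R are Q, P, L, S, T — no chain reaches any other.
That is 5.

5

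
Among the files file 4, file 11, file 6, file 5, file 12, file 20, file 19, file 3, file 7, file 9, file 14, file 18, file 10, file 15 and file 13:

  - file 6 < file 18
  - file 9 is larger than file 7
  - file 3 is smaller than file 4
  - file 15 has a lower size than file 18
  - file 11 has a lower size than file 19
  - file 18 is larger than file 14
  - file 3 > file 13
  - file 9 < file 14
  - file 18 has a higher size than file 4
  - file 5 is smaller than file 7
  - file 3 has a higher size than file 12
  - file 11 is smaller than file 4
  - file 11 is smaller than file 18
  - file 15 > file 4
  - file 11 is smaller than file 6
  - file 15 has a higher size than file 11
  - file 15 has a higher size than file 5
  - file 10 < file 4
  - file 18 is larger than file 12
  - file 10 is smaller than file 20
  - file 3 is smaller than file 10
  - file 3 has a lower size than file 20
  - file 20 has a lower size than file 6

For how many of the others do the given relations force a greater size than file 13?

The elements the relations force above file 13 are file 3, file 10, file 20, file 6, file 4, file 15, file 18 — no chain reaches any other.
That is 7.

7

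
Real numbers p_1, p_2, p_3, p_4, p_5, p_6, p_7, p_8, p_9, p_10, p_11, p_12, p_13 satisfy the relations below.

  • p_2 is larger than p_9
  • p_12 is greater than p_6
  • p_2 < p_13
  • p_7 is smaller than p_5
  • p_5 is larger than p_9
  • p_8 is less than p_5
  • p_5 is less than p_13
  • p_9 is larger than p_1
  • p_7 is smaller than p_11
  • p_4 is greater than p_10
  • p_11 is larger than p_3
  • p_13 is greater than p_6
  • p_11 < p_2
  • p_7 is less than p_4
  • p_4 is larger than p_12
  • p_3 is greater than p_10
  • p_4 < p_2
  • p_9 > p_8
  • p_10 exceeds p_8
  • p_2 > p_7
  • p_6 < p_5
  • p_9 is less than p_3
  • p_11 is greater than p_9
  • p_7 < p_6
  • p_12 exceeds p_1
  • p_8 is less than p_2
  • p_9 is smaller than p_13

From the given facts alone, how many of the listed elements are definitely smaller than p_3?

The elements the relations force below p_3 are p_1, p_8, p_10, p_9 — no chain reaches any other.
That is 4.

4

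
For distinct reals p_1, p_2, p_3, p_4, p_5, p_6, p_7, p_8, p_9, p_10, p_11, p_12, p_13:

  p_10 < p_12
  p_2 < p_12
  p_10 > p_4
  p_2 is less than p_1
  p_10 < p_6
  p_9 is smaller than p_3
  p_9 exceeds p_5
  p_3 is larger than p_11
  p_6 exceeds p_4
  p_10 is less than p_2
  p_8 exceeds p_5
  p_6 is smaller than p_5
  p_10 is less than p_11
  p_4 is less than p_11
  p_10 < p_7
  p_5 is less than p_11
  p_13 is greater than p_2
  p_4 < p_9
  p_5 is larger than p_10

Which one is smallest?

p_10 is not least since p_4 < p_10; p_6 is not least since p_4 < p_6; p_2 is not least since p_10 < p_2; p_5 is not least since p_6 < p_5; p_13 is not least since p_2 < p_13; p_1 is not least since p_2 < p_1; p_12 is not least since p_2 < p_12; p_11 is not least since p_4 < p_11; p_7 is not least since p_10 < p_7; p_9 is not least since p_4 < p_9; p_8 is not least since p_5 < p_8; p_3 is not least since p_11 < p_3.
Only p_4 has nothing below it, so p_4 is the smallest.

p_4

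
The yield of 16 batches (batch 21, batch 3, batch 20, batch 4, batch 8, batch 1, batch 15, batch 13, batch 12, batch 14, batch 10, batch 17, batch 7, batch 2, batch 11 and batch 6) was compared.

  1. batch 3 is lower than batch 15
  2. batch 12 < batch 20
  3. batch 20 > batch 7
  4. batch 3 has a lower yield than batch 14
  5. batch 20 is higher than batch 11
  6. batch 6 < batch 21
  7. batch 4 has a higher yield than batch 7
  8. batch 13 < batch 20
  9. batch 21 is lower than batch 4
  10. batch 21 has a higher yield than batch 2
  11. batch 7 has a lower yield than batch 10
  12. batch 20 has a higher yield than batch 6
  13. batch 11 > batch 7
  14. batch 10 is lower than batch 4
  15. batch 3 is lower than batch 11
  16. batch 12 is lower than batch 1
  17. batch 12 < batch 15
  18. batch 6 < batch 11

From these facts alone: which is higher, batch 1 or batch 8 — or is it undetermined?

undetermined

Following every chain through batch 1: below batch 1 we get batch 12.
batch 8 is not reached, and no chain runs the other way from batch 8 to batch 1.
So the given relations leave the order of batch 1 and batch 8 undetermined.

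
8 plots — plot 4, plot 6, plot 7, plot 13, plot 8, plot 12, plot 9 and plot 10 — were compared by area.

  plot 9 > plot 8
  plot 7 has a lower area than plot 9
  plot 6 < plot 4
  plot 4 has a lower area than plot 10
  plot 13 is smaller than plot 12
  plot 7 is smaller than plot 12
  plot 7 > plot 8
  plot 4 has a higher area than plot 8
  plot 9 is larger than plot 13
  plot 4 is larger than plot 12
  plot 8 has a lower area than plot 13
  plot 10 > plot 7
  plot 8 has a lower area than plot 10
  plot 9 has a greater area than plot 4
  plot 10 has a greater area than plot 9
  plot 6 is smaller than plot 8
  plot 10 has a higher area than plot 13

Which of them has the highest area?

plot 6 is not greatest since plot 6 < plot 8; plot 8 is not greatest since plot 8 < plot 13; plot 13 is not greatest since plot 13 < plot 12; plot 7 is not greatest since plot 7 < plot 12; plot 12 is not greatest since plot 12 < plot 4; plot 4 is not greatest since plot 4 < plot 10; plot 9 is not greatest since plot 9 < plot 10.
Only plot 10 has nothing above it, so plot 10 is the highest area.

plot 10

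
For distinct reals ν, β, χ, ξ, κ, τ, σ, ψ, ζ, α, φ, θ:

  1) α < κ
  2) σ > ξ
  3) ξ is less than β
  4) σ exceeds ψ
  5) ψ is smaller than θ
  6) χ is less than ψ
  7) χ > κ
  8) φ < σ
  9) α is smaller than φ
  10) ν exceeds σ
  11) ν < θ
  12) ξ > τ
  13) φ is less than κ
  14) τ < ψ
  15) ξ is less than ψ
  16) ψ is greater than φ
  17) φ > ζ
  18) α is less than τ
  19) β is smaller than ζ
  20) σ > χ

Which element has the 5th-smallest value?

Chaining the given pairs: α < τ < ξ < β < ζ < φ < κ < χ < ψ < σ < ν < θ.
Counting 5 from the smallest end gives ζ.

ζ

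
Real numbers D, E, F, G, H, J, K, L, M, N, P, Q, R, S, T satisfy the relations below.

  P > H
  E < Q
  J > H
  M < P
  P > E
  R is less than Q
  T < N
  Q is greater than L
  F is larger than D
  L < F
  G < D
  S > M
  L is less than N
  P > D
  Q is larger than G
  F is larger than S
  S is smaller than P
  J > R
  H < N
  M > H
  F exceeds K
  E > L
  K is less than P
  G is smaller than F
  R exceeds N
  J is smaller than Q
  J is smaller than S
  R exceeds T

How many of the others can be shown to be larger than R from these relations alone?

5

Directly above R: J, Q.
One step further: S (3 so far).
One step further: F, P (5 so far).
No other element is forced above R by the given relations, so the count is 5.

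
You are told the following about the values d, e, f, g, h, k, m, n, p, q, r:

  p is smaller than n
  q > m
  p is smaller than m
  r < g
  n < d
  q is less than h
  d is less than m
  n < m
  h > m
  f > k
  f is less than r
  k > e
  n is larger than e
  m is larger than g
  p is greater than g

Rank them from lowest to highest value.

The consecutive links are each given: e < k; k < f; f < r; r < g; g < p; p < n; n < d; d < m; m < q; q < h.

e < k < f < r < g < p < n < d < m < q < h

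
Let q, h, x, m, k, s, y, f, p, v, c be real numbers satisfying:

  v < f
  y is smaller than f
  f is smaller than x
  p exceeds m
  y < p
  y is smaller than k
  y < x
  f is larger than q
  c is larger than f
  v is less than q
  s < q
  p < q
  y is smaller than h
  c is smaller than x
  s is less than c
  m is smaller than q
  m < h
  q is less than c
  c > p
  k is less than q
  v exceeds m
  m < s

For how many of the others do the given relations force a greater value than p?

From p the given relations immediately reach q, c.
From those, f, x — 4 in total.
Nothing else is reachable above p; 4 in all.

4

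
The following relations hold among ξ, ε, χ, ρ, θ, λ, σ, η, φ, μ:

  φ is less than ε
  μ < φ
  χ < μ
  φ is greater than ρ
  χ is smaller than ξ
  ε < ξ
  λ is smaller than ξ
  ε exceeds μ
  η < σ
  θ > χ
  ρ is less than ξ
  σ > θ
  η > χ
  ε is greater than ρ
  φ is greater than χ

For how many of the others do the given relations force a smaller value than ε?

The elements the relations force below ε are χ, ρ, μ, φ — no chain reaches any other.
That is 4.

4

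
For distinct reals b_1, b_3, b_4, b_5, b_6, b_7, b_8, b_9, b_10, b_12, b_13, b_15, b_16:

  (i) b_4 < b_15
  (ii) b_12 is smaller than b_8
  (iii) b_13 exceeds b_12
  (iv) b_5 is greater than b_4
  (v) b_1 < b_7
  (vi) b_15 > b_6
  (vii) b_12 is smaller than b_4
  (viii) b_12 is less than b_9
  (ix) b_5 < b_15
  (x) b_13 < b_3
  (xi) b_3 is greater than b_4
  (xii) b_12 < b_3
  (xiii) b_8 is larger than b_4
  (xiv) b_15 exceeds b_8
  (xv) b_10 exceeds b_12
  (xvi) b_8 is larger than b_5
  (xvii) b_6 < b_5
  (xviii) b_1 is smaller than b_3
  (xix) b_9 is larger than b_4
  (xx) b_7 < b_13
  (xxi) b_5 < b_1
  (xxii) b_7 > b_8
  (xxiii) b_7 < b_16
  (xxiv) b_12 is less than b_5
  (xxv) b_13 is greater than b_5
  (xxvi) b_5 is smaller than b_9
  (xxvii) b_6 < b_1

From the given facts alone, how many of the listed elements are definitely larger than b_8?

5

The elements the relations force above b_8 are b_7, b_13, b_15, b_16, b_3 — no chain reaches any other.
That is 5.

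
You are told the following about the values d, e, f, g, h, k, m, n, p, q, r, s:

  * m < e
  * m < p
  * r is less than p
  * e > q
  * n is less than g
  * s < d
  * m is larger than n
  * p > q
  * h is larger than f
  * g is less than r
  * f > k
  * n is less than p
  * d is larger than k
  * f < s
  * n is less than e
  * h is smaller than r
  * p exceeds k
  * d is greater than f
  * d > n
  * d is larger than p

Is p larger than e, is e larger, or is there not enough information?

Following every chain through e: below e we get n, m, q.
p is not reached, and no chain runs the other way from p to e.
So the given relations leave the order of e and p undetermined.

undetermined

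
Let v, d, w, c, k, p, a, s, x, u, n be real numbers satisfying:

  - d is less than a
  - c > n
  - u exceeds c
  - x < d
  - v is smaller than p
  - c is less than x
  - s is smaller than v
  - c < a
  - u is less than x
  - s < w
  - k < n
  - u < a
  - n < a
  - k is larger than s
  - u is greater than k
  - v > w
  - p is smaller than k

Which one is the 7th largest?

Chaining the given pairs: s < w < v < p < k < n < c < u < x < d < a.
Counting 7 from the largest end gives k.

k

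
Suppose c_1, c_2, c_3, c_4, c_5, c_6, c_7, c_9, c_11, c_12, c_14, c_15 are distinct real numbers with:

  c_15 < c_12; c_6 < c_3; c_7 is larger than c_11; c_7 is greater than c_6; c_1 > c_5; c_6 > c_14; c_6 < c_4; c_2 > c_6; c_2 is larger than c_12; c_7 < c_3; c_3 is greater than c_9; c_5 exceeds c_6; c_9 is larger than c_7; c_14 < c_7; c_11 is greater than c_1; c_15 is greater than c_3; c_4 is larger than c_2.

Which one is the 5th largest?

Piecing the relations together gives one ordering: c_14 < c_6 < c_5 < c_1 < c_11 < c_7 < c_9 < c_3 < c_15 < c_12 < c_2 < c_4.
Counting 5 from the largest end gives c_3.

c_3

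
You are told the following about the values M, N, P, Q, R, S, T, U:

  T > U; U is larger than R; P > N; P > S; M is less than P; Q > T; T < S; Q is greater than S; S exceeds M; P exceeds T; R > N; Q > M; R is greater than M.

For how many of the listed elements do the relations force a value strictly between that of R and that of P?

Chaining upward from R reaches: U, T, S, Q.
Chaining downward from P reaches: M, N, U, T, S.
Strictly between R and P are those in both lists: U, T, S — 3 elements.

3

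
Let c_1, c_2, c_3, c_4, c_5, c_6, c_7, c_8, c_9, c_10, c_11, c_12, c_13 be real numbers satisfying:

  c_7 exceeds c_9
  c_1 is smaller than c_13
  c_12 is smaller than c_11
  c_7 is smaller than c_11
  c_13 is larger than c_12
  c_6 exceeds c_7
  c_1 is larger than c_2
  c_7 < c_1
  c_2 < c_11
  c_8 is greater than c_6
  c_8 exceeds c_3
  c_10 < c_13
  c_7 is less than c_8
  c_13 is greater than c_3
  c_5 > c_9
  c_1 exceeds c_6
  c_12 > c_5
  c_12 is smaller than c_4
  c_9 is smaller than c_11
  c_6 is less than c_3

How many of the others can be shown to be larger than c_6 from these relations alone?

The elements the relations force above c_6 are c_3, c_1, c_8, c_13 — no chain reaches any other.
That is 4.

4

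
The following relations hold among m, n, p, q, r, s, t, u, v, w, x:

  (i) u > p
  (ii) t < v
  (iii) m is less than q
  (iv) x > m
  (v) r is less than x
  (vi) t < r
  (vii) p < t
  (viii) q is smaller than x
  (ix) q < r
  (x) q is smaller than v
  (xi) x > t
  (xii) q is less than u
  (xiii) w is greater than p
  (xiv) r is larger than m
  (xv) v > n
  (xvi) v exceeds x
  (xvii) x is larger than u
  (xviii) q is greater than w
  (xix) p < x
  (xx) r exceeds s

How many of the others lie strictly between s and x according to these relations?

The relations place s below x. An element lies strictly between them when it is forced above s and also forced below x.
Above s: {r, v}. Below x: {p, m, w, q, t, u, r}.
Intersection: {r} — 1.

1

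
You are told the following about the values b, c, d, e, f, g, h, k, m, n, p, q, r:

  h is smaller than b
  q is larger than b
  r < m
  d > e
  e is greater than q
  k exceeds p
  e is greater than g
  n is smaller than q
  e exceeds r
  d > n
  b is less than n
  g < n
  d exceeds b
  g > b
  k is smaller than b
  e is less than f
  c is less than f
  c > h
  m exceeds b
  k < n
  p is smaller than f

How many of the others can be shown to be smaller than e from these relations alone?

8

Directly below e: r, g, q.
One step further: b, n (5 so far).
One step further: h, k (7 so far).
One step further: p (8 so far).
Nothing else is reachable below e; 8 in all.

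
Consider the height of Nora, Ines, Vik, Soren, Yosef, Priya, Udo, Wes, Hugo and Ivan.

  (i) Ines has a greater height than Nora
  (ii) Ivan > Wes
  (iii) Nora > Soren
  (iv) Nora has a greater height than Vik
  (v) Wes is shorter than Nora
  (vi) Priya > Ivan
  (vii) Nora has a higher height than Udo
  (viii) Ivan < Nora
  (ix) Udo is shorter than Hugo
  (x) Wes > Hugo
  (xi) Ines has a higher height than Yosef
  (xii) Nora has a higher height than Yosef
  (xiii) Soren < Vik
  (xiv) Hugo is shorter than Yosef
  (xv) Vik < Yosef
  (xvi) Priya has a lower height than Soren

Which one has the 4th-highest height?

Chaining the given pairs: Udo < Hugo < Wes < Ivan < Priya < Soren < Vik < Yosef < Nora < Ines.
The 4th largest is Vik.

Vik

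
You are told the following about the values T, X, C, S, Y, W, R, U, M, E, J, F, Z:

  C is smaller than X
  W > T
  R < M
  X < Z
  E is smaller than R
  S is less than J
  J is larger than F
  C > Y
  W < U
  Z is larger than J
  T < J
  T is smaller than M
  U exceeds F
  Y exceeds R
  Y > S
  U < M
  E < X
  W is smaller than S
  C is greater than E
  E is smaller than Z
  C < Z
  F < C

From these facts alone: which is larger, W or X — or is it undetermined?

X

Chaining the given relations: W < S < Y < C < X.
So X is larger.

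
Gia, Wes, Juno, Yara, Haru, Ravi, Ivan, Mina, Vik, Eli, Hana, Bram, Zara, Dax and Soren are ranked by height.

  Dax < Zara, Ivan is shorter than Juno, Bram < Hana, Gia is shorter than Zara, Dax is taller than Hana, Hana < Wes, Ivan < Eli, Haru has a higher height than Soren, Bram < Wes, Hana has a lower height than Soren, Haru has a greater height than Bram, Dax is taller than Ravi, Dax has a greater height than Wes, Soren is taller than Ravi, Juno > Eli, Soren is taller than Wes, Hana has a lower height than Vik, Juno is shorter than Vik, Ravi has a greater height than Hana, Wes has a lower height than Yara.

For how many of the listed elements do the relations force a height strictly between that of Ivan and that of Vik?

Chaining upward from Ivan reaches: Eli, Juno.
Chaining downward from Vik reaches: Bram, Hana, Eli, Juno.
Strictly between Ivan and Vik are those in both lists: Eli, Juno — 2 elements.

2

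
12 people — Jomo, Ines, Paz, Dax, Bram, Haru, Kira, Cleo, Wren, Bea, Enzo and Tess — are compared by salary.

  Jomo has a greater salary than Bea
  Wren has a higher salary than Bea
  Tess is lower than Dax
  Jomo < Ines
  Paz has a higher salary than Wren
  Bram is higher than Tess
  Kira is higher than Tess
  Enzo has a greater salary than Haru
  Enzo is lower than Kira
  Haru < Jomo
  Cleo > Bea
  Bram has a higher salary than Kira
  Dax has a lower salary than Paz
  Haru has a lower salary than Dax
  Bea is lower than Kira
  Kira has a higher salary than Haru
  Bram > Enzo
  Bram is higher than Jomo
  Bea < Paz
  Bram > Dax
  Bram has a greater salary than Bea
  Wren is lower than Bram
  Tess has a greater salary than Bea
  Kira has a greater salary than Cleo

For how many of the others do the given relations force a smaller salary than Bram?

Directly below Bram: Bea, Jomo, Tess, Wren, Enzo, Kira, Dax.
One step further: Haru, Cleo (9 so far).
No other element is forced below Bram by the given relations, so the count is 9.

9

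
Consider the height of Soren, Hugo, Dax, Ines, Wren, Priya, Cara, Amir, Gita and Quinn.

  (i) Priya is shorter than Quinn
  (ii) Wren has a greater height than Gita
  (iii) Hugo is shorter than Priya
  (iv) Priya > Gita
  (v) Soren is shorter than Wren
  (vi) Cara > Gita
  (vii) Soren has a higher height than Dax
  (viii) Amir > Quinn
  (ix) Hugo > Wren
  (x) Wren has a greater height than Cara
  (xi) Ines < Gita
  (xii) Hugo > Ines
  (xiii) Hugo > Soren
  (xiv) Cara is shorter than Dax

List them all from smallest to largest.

Each adjacent pair is fixed by a given relation: Ines < Gita; Gita < Cara; Cara < Dax; Dax < Soren; Soren < Wren; Wren < Hugo; Hugo < Priya; Priya < Quinn; Quinn < Amir. Chaining them end to end gives the full order.

Ines < Gita < Cara < Dax < Soren < Wren < Hugo < Priya < Quinn < Amir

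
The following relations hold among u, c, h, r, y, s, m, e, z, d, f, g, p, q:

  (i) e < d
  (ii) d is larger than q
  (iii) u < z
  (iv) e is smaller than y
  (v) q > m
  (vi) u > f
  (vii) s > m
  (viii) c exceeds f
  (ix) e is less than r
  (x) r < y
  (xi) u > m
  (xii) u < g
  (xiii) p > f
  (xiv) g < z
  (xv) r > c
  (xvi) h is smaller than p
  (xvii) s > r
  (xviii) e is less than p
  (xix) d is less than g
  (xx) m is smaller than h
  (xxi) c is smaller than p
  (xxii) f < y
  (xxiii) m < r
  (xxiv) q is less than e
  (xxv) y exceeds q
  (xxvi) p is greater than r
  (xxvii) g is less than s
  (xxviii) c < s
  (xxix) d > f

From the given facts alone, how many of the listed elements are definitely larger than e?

From e the given relations immediately reach d, r, p, y.
From those, g, s — 6 in total.
From those, z — 7 in total.
Nothing else is reachable above e; 7 in all.

7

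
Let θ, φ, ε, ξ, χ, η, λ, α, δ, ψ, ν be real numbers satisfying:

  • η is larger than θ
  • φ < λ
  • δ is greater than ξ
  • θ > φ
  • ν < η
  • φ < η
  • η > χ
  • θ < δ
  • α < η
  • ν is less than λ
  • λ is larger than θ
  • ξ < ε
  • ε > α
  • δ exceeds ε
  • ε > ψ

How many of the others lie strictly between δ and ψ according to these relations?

The relations place ψ below δ. An element lies strictly between them when it is forced above ψ and also forced below δ.
Above ψ: {ε}. Below δ: {φ, θ, ξ, α, ε}.
Intersection: {ε} — 1.

1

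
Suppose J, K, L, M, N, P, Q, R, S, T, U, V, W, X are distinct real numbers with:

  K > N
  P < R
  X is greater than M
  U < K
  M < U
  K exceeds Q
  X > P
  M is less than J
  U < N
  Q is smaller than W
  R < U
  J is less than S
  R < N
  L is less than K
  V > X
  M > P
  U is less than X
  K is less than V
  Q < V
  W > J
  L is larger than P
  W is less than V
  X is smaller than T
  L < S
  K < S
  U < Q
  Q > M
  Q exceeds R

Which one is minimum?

P

R is not least since P < R; M is not least since P < M; U is not least since R < U; J is not least since M < J; X is not least since P < X; Q is not least since R < Q; N is not least since U < N; L is not least since P < L; T is not least since X < T; K is not least since U < K; W is not least since Q < W; S is not least since J < S; V is not least since X < V.
Only P has nothing below it, so P is the minimum.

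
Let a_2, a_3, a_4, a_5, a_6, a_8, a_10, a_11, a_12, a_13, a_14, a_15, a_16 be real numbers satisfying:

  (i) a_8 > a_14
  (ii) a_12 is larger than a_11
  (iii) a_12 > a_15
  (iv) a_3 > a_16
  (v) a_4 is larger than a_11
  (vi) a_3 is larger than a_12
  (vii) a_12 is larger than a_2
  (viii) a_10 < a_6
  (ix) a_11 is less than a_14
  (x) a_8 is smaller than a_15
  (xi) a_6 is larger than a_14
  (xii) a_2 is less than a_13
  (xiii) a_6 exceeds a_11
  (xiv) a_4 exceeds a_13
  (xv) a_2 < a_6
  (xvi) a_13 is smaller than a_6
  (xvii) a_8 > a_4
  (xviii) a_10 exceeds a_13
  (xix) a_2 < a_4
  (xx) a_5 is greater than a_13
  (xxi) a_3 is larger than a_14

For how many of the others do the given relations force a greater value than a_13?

The elements the relations force above a_13 are a_4, a_8, a_15, a_5, a_12, a_10, a_6, a_3 — no chain reaches any other.
That is 8.

8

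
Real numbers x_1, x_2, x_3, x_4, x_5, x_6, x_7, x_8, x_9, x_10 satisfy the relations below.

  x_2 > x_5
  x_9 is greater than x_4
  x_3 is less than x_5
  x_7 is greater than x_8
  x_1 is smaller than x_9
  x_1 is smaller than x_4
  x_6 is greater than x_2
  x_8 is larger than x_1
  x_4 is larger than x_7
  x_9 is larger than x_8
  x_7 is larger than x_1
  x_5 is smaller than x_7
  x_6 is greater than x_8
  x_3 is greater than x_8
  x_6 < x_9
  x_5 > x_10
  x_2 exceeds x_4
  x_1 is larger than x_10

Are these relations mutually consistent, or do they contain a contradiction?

Every relation is compatible with x_10 < x_1 < x_8 < x_3 < x_5 < x_7 < x_4 < x_2 < x_6 < x_9; the set is consistent.

consistent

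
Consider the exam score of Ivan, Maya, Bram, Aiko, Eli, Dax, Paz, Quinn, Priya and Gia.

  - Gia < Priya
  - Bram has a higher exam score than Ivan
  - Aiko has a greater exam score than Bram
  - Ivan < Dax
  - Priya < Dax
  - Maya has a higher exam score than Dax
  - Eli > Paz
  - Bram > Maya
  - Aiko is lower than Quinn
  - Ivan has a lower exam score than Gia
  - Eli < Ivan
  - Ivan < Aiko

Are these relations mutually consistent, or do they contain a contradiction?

The single ordering Paz < Eli < Ivan < Gia < Priya < Dax < Maya < Bram < Aiko < Quinn satisfies every listed relation, so no contradiction arises.

consistent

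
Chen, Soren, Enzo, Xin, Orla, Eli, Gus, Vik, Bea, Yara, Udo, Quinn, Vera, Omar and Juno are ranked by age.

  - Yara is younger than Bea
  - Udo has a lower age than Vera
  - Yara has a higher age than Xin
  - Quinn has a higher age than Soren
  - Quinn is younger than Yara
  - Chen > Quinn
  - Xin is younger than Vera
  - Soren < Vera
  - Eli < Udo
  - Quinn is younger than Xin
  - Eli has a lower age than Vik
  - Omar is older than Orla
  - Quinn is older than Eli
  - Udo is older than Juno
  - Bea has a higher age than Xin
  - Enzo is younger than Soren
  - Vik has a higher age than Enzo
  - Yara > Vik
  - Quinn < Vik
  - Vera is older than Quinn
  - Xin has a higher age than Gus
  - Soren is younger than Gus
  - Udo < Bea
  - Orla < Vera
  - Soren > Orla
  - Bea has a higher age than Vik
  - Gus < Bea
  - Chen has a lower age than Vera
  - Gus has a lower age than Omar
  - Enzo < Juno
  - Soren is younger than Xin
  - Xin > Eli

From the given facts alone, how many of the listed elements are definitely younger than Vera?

The elements the relations force below Vera are Orla, Eli, Enzo, Soren, Juno, Quinn, Gus, Udo, Chen, Xin — no chain reaches any other.
That is 10.

10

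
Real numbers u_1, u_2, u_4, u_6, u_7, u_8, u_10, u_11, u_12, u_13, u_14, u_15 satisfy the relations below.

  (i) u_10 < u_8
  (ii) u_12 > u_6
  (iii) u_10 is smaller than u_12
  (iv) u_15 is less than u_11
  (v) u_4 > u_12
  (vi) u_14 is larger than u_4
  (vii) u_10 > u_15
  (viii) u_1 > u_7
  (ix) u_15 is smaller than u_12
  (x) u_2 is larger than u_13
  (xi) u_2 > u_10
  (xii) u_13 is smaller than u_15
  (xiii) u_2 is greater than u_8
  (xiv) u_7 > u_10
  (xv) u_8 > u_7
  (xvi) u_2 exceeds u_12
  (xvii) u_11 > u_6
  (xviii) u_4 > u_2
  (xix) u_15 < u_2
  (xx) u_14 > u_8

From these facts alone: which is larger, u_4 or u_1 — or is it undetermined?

Following every chain through u_1: below u_1 we get u_13, u_15, u_10, u_7.
u_4 is not reached, and no chain runs the other way from u_4 to u_1.
So the given relations leave the order of u_1 and u_4 undetermined.

undetermined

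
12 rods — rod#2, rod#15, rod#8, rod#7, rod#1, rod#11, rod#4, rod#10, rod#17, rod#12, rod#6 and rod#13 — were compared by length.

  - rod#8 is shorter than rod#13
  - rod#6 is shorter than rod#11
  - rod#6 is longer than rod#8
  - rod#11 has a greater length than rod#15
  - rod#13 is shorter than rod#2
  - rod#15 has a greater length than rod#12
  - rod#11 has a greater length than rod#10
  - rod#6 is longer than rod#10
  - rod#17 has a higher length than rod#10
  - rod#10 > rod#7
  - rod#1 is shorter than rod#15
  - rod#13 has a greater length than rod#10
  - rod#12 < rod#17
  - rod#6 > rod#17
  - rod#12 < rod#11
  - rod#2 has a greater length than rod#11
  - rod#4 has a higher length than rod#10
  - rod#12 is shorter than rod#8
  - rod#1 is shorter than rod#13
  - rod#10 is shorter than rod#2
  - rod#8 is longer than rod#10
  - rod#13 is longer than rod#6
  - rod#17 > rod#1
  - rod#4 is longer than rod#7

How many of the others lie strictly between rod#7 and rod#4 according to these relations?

The relations place rod#7 below rod#4. An element lies strictly between them when it is forced above rod#7 and also forced below rod#4.
Above rod#7: {rod#10, rod#17, rod#8, rod#6, rod#13, rod#11, rod#2}. Below rod#4: {rod#10}.
Intersection: {rod#10} — 1.

1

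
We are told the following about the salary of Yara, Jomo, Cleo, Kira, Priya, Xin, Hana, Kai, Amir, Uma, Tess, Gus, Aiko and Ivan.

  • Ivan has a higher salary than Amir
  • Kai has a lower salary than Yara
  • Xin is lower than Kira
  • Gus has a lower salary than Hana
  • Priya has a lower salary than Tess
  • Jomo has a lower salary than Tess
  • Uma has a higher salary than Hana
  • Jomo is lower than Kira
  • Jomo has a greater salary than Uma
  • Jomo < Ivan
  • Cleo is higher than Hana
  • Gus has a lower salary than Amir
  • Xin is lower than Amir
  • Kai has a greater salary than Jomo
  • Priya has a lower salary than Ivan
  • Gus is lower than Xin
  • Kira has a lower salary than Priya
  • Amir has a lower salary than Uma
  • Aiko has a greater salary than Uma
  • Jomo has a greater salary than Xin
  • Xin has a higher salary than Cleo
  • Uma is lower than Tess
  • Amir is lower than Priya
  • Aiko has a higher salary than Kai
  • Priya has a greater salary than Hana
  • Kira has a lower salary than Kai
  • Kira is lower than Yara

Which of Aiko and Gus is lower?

Chaining the given relations: Gus < Hana < Cleo < Xin < Amir < Uma < Jomo < Kira < Kai < Aiko.
So Gus < Aiko; Gus is the lower of the two.

Gus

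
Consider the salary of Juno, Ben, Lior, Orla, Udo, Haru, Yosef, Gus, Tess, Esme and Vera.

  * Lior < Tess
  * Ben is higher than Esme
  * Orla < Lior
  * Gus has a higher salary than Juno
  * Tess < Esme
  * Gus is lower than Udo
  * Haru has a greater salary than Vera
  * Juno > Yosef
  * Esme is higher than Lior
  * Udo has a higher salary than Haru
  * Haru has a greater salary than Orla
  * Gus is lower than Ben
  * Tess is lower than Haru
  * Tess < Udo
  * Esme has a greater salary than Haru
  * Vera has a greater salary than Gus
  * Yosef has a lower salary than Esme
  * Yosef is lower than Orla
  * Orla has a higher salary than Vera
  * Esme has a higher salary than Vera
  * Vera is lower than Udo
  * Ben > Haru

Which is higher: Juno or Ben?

Chaining the given relations: Juno < Gus < Vera < Orla < Lior < Tess < Haru < Esme < Ben.
So Juno < Ben; Ben is the higher of the two.

Ben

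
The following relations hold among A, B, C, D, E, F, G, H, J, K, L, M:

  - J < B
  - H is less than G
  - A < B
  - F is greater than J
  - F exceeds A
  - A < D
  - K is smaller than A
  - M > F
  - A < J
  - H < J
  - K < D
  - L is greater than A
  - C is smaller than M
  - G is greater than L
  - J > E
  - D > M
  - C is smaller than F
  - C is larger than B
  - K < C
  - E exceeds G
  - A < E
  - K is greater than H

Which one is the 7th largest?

E

The consecutive relations fix a unique order: H < K < A < L < G < E < J < B < C < F < M < D.
Counting 7 from the largest end gives E.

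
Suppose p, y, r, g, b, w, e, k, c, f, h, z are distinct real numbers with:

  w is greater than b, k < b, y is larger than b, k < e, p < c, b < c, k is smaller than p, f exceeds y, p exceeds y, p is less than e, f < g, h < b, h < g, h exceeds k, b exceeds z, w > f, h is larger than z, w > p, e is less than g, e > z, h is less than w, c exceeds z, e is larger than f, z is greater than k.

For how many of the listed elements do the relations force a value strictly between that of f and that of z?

Chaining upward from z reaches: h, b, y, p, e, w, c, g.
Chaining downward from f reaches: k, h, b, y.
Strictly between z and f are those in both lists: h, b, y — 3 elements.

3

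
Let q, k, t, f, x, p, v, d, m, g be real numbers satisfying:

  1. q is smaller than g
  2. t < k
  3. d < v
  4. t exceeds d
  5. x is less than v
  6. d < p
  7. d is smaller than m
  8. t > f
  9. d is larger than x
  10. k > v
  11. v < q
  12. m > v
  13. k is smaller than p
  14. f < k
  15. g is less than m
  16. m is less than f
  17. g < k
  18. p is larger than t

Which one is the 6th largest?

g

The consecutive relations fix a unique order: x < d < v < q < g < m < f < t < k < p.
Counting 6 from the largest end gives g.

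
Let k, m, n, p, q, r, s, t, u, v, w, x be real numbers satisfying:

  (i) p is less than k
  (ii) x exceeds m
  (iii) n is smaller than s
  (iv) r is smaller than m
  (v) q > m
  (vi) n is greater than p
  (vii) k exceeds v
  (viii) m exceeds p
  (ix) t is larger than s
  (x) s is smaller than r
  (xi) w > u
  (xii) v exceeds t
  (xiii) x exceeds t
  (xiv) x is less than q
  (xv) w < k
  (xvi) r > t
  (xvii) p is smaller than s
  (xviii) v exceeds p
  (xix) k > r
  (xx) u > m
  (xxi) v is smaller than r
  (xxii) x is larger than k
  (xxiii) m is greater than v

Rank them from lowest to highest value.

p < n < s < t < v < r < m < u < w < k < x < q

Nothing is placed below p, so it is least; from there p < n; n < s; s < t; t < v; v < r; r < m; m < u; u < w; w < k; k < x; x < q, each given directly.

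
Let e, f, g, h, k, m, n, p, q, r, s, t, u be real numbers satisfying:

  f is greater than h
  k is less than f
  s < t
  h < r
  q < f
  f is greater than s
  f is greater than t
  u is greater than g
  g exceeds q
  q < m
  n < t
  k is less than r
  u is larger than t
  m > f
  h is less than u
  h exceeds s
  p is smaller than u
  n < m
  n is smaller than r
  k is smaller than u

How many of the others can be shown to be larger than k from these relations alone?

Directly above k: f, r, u.
One step further: m (4 so far).
Nothing else is reachable above k; 4 in all.

4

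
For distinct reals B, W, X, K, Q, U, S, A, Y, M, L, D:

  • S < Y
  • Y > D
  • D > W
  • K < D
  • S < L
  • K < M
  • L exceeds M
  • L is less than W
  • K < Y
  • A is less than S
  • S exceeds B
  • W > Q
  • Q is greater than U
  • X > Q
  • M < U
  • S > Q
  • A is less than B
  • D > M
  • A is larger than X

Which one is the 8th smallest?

Chaining the given pairs: K < M < U < Q < X < A < B < S < L < W < D < Y.
Counting 8 from the smallest end gives S.

S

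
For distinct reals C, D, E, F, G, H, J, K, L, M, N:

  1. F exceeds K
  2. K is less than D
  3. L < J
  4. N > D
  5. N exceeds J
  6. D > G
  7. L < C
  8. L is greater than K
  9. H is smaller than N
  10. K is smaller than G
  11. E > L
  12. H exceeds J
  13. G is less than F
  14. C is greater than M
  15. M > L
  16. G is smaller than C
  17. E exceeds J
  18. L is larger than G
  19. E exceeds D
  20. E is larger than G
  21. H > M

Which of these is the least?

K

G is not least since K < G; L is not least since K < L; M is not least since L < M; D is not least since K < D; C is not least since L < C; J is not least since L < J; H is not least since M < H; F is not least since K < F; N is not least since D < N; E is not least since L < E.
Only K has nothing below it, so K is the least.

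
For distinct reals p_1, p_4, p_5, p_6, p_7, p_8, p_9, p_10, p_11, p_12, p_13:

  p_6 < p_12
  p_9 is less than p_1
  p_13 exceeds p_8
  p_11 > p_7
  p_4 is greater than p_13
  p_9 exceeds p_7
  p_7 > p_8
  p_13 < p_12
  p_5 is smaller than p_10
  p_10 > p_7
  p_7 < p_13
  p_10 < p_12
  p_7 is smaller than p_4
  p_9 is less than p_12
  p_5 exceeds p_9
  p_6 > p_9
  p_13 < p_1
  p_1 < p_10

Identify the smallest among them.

p_7 is not least since p_8 < p_7; p_9 is not least since p_7 < p_9; p_6 is not least since p_9 < p_6; p_13 is not least since p_8 < p_13; p_1 is not least since p_13 < p_1; p_4 is not least since p_13 < p_4; p_5 is not least since p_9 < p_5; p_10 is not least since p_1 < p_10; p_12 is not least since p_13 < p_12; p_11 is not least since p_7 < p_11.
Only p_8 has nothing below it, so p_8 is the smallest.

p_8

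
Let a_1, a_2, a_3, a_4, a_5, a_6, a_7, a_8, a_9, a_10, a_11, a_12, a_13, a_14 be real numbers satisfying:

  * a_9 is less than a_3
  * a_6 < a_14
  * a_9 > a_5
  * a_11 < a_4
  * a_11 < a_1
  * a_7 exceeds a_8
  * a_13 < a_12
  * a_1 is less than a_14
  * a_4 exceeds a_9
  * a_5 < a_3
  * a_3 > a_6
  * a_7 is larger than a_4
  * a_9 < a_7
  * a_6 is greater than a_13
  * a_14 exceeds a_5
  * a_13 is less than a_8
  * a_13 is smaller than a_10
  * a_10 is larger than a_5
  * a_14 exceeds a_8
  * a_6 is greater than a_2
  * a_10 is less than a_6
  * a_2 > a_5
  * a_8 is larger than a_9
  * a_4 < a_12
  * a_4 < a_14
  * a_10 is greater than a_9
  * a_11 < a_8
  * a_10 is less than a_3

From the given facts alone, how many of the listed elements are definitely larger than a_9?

The elements the relations force above a_9 are a_10, a_6, a_4, a_8, a_14, a_12, a_3, a_7 — no chain reaches any other.
That is 8.

8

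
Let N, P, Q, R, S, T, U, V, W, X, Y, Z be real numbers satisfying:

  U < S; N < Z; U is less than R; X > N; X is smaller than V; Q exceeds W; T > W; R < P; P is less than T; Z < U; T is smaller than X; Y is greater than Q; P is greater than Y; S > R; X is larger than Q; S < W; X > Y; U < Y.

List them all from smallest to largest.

The consecutive links are each given: N < Z; Z < U; U < R; R < S; S < W; W < Q; Q < Y; Y < P; P < T; T < X; X < V.

N < Z < U < R < S < W < Q < Y < P < T < X < V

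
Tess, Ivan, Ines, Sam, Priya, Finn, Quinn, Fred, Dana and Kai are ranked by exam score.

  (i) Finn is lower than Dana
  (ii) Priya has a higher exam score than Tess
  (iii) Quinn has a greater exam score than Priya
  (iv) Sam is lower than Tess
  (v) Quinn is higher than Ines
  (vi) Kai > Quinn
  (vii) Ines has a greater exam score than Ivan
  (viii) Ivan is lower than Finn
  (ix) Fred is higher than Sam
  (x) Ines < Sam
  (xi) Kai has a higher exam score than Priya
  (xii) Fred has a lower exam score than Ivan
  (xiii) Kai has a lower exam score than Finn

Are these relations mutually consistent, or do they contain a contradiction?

We have Sam < Fred stated directly, yet also Fred < Ivan < Ines < Sam by chaining the others — so Fred < Sam. Contradiction.

inconsistent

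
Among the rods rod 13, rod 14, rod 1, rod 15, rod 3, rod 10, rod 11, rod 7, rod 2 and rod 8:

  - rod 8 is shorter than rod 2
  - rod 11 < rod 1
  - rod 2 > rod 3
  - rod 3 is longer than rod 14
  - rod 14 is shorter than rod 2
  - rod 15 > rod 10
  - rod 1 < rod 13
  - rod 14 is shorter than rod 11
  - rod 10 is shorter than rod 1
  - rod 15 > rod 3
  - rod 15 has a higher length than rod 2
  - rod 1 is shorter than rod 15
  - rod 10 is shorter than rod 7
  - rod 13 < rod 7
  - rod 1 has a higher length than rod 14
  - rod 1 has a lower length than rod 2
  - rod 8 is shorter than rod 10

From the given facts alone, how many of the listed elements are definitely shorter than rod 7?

6

From rod 7 the given relations immediately reach rod 10, rod 13.
From those, rod 8, rod 1 — 4 in total.
From those, rod 14, rod 11 — 6 in total.
No other element is forced below rod 7 by the given relations, so the count is 6.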